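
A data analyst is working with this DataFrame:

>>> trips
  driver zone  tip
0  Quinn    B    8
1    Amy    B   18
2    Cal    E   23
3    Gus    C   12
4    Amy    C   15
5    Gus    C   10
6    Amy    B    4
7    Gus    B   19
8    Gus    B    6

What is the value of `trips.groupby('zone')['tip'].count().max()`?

group by zone, count of tip:
zone
B    5
C    3
E    1
Name: tip, dtype: int64
max of the resulting series → 5

5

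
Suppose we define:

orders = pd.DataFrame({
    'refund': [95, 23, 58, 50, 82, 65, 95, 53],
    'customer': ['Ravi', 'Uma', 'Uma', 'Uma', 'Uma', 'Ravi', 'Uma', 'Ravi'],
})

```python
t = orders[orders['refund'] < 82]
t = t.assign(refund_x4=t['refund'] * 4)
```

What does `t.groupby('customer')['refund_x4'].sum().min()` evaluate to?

472

filter rows where refund < 82:
   refund customer
1      23      Uma
2      58      Uma
3      50      Uma
5      65     Ravi
7      53     Ravi
add column refund_x4 = t['refund'] * 4:
   refund customer  refund_x4
1      23      Uma         92
2      58      Uma        232
3      50      Uma        200
5      65     Ravi        260
7      53     Ravi        212
group by customer, sum of refund_x4:
customer
Ravi    472
Uma     524
Name: refund_x4, dtype: int64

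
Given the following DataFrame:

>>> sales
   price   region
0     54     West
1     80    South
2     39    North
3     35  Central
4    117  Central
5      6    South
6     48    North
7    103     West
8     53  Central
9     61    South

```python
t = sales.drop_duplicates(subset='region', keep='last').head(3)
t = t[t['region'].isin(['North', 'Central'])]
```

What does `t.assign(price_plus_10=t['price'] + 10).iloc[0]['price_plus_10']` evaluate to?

58

drop duplicate region (keep=last):
   price   region
6     48    North
7    103     West
8     53  Central
9     61    South
take first 3 rows:
   price   region
6     48    North
7    103     West
8     53  Central
filter rows where region in ['North', 'Central']:
   price   region
6     48    North
8     53  Central
add column price_plus_10 = t['price'] + 10:
   price   region  price_plus_10
6     48    North             58
8     53  Central             63
value at position 0, column 'price_plus_10' → 58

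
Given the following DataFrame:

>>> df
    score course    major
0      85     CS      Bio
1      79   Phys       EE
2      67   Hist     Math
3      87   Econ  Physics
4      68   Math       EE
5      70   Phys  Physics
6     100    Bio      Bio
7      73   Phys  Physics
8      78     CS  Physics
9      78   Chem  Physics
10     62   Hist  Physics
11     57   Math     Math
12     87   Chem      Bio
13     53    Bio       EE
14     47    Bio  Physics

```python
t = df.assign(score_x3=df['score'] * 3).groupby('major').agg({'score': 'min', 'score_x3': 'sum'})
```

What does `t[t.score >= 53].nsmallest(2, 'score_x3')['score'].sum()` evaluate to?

add column score_x3 = df['score'] * 3:
    score course    major  score_x3
0      85     CS      Bio       255
1      79   Phys       EE       237
2      67   Hist     Math       201
3      87   Econ  Physics       261
4      68   Math       EE       204
5      70   Phys  Physics       210
6     100    Bio      Bio       300
7      73   Phys  Physics       219
8      78     CS  Physics       234
9      78   Chem  Physics       234
10     62   Hist  Physics       186
11     57   Math     Math       171
12     87   Chem      Bio       261
13     53    Bio       EE       159
14     47    Bio  Physics       141
group by major: min(score), sum(score_x3):
         score  score_x3
major                   
Bio         85       816
EE          53       600
Math        57       372
Physics     47      1485
filter rows where score >= 53:
       score  score_x3
major                 
Bio       85       816
EE        53       600
Math      57       372
take 2 rows with smallest score_x3:
       score  score_x3
major                 
Math      57       372
EE        53       600
Taking the sum of column 'score' gives 110.

110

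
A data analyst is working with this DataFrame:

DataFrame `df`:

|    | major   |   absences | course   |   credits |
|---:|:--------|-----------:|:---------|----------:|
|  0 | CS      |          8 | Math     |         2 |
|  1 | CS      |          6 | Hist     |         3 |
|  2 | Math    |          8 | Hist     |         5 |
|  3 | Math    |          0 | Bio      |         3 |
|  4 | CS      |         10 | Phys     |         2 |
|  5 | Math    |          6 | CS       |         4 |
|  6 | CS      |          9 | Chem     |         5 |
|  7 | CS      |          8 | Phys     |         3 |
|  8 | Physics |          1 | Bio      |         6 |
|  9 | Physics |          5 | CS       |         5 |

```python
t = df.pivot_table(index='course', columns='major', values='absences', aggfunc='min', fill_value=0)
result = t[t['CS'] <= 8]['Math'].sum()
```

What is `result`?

pivot: rows=course, cols=major, min(absences):
major   CS  Math  Physics
course                   
Bio      0     0        1
CS       0     6        5
Chem     9     0        0
Hist     6     8        0
Math     8     0        0
Phys     8     0        0
filter rows where CS <= 8:
major   CS  Math  Physics
course                   
Bio      0     0        1
CS       0     6        5
Hist     6     8        0
Math     8     0        0
Phys     8     0        0

14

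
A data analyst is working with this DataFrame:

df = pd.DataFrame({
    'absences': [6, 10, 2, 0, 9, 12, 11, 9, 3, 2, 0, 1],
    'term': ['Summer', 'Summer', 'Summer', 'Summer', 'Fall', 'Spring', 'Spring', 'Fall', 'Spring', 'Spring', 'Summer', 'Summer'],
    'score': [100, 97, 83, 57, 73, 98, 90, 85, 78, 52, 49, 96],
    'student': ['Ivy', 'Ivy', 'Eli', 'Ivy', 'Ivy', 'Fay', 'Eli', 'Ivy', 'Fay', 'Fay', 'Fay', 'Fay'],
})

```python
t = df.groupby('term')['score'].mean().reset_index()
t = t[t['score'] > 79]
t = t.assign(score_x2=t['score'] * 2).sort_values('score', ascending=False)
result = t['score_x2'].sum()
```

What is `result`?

group by term, mean of score:
term
Fall      79.000000
Spring    79.500000
Summer    80.333333
Name: score, dtype: float64
reset_index():
     term      score
0    Fall  79.000000
1  Spring  79.500000
2  Summer  80.333333
filter rows where score > 79:
     term      score
1  Spring  79.500000
2  Summer  80.333333
add column score_x2 = t['score'] * 2:
     term      score    score_x2
1  Spring  79.500000  159.000000
2  Summer  80.333333  160.666667
sort by score descending:
     term      score    score_x2
2  Summer  80.333333  160.666667
1  Spring  79.500000  159.000000

319.666666667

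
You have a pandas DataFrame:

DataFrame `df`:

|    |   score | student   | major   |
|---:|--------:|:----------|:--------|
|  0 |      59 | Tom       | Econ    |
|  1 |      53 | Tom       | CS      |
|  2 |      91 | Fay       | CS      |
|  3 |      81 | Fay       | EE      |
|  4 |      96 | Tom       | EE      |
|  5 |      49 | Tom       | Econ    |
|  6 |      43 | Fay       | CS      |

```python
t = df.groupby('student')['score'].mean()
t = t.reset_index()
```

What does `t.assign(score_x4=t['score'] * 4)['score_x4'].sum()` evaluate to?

543.666666667

group by student, mean of score:
student
Fay    71.666667
Tom    64.250000
Name: score, dtype: float64
reset_index():
  student      score
0     Fay  71.666667
1     Tom  64.250000
add column score_x4 = t['score'] * 4:
  student      score    score_x4
0     Fay  71.666667  286.666667
1     Tom  64.250000  257.000000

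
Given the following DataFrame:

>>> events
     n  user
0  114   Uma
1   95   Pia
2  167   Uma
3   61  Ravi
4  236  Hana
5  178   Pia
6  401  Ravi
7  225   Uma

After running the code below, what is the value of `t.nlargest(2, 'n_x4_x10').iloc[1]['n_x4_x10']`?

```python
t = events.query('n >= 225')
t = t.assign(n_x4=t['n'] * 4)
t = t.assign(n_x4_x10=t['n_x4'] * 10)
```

9440

filter rows where n >= 225:
     n  user
4  236  Hana
6  401  Ravi
7  225   Uma
add column n_x4 = t['n'] * 4:
     n  user  n_x4
4  236  Hana   944
6  401  Ravi  1604
7  225   Uma   900
add column n_x4_x10 = t['n_x4'] * 10:
     n  user  n_x4  n_x4_x10
4  236  Hana   944      9440
6  401  Ravi  1604     16040
7  225   Uma   900      9000
take 2 rows with largest n_x4_x10:
     n  user  n_x4  n_x4_x10
6  401  Ravi  1604     16040
4  236  Hana   944      9440
The value at position 1, column 'n_x4_x10' is 9440.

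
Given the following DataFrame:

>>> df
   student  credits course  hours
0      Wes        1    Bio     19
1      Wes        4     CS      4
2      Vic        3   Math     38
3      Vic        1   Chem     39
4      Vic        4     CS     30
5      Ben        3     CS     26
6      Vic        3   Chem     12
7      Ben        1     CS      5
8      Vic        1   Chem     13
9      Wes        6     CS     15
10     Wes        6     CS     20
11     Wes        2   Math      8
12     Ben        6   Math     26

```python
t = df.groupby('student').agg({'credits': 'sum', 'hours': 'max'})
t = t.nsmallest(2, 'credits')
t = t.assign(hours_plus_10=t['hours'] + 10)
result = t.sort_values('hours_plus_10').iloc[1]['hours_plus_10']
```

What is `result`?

49

group by student: sum(credits), max(hours):
         credits  hours
student                
Ben           10     26
Vic           12     39
Wes           19     20
take 2 rows with smallest credits:
         credits  hours
student                
Ben           10     26
Vic           12     39
add column hours_plus_10 = t['hours'] + 10:
         credits  hours  hours_plus_10
student                               
Ben           10     26             36
Vic           12     39             49
sort by hours_plus_10:
         credits  hours  hours_plus_10
student                               
Ben           10     26             36
Vic           12     39             49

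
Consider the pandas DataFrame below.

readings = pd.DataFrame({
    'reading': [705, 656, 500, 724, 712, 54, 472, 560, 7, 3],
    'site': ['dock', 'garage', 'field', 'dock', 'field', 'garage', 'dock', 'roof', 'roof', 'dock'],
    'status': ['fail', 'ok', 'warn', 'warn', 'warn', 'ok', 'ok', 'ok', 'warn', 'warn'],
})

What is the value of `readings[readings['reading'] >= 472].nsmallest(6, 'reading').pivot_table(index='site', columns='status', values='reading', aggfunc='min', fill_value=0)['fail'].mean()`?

filter rows where reading >= 472:
   reading    site status
0      705    dock   fail
1      656  garage     ok
2      500   field   warn
3      724    dock   warn
4      712   field   warn
6      472    dock     ok
7      560    roof     ok
take 6 rows with smallest reading:
   reading    site status
6      472    dock     ok
2      500   field   warn
7      560    roof     ok
1      656  garage     ok
0      705    dock   fail
4      712   field   warn
pivot: rows=site, cols=status, min(reading):
status  fail   ok  warn
site                   
dock     705  472     0
field      0    0   500
garage     0  656     0
roof       0  560     0
Reading off the mean of column 'fail', we get 176.25.

176.25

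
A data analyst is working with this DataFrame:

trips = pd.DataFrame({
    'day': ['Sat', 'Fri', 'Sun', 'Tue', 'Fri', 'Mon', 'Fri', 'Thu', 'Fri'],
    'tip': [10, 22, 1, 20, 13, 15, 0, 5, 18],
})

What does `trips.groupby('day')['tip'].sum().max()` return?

53

group by day, sum of tip:
day
Fri    53
Mon    15
Sat    10
Sun     1
Thu     5
Tue    20
Name: tip, dtype: int64
max of the resulting series → 53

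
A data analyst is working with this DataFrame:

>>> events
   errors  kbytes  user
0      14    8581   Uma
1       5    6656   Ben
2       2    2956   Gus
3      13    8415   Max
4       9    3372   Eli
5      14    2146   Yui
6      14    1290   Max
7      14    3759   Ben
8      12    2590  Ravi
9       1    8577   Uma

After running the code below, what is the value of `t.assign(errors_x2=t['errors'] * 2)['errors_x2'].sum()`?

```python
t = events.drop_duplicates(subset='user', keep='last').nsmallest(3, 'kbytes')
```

drop duplicate user (keep=last):
   errors  kbytes  user
2       2    2956   Gus
4       9    3372   Eli
5      14    2146   Yui
6      14    1290   Max
7      14    3759   Ben
8      12    2590  Ravi
9       1    8577   Uma
take 3 rows with smallest kbytes:
   errors  kbytes  user
6      14    1290   Max
5      14    2146   Yui
8      12    2590  Ravi
add column errors_x2 = t['errors'] * 2:
   errors  kbytes  user  errors_x2
6      14    1290   Max         28
5      14    2146   Yui         28
8      12    2590  Ravi         24

80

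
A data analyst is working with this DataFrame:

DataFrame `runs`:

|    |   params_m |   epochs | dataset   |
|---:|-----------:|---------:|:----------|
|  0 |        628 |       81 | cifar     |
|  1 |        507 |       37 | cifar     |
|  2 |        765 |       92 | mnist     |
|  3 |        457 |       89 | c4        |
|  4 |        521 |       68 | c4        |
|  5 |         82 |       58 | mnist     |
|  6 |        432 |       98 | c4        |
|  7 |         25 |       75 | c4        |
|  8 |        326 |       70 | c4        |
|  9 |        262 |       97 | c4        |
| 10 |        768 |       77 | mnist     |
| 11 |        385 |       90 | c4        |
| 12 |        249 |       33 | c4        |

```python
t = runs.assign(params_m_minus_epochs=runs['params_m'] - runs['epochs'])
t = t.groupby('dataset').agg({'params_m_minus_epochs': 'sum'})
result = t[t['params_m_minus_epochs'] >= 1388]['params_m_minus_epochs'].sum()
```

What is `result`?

3425

add column params_m_minus_epochs = runs['params_m'] - runs['epochs']:
    params_m  epochs dataset  params_m_minus_epochs
0        628      81   cifar                    547
1        507      37   cifar                    470
2        765      92   mnist                    673
3        457      89      c4                    368
4        521      68      c4                    453
5         82      58   mnist                     24
6        432      98      c4                    334
7         25      75      c4                    -50
8        326      70      c4                    256
9        262      97      c4                    165
10       768      77   mnist                    691
11       385      90      c4                    295
12       249      33      c4                    216
group by dataset, sum of params_m_minus_epochs:
         params_m_minus_epochs
dataset                       
c4                        2037
cifar                     1017
mnist                     1388
filter rows where params_m_minus_epochs >= 1388:
         params_m_minus_epochs
dataset                       
c4                        2037
mnist                     1388
sum of column 'params_m_minus_epochs' → 3425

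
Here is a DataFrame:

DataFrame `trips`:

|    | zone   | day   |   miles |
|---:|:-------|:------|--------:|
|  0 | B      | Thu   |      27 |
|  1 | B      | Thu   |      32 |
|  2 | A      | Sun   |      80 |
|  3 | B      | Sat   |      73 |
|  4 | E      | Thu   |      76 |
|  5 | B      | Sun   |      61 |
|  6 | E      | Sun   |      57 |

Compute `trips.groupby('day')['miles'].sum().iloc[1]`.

198

group by day, sum of miles:
day
Sat     73
Sun    198
Thu    135
Name: miles, dtype: int64
value at position 1 → 198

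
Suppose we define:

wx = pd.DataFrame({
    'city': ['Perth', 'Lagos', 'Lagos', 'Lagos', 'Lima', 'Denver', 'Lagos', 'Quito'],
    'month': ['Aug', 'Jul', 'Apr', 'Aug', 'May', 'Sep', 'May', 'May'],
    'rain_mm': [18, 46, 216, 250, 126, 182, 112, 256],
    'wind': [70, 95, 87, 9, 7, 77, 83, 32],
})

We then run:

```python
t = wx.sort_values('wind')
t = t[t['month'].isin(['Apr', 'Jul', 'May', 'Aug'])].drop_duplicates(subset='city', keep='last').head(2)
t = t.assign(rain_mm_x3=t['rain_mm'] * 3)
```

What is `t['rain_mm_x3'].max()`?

768

sort by wind:
     city month  rain_mm  wind
4    Lima   May      126     7
3   Lagos   Aug      250     9
7   Quito   May      256    32
0   Perth   Aug       18    70
5  Denver   Sep      182    77
6   Lagos   May      112    83
2   Lagos   Apr      216    87
1   Lagos   Jul       46    95
filter rows where month in ['Apr', 'Jul', 'May', 'Aug']:
    city month  rain_mm  wind
4   Lima   May      126     7
3  Lagos   Aug      250     9
7  Quito   May      256    32
0  Perth   Aug       18    70
6  Lagos   May      112    83
2  Lagos   Apr      216    87
1  Lagos   Jul       46    95
drop duplicate city (keep=last):
    city month  rain_mm  wind
4   Lima   May      126     7
7  Quito   May      256    32
0  Perth   Aug       18    70
1  Lagos   Jul       46    95
take first 2 rows:
    city month  rain_mm  wind
4   Lima   May      126     7
7  Quito   May      256    32
add column rain_mm_x3 = t['rain_mm'] * 3:
    city month  rain_mm  wind  rain_mm_x3
4   Lima   May      126     7         378
7  Quito   May      256    32         768
Taking the max of column 'rain_mm_x3' gives 768.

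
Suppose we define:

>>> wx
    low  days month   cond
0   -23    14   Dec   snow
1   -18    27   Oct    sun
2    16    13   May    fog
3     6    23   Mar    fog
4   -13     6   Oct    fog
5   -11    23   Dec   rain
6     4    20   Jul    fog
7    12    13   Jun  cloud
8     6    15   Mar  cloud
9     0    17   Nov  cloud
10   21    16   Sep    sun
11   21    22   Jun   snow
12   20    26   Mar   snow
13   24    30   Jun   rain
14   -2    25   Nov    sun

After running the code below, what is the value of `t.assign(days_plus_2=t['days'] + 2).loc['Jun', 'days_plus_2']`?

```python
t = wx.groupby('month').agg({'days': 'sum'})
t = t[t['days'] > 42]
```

67

group by month, sum of days:
       days
month      
Dec      37
Jul      20
Jun      65
Mar      64
May      13
Nov      42
Oct      33
Sep      16
filter rows where days > 42:
       days
month      
Jun      65
Mar      64
add column days_plus_2 = t['days'] + 2:
       days  days_plus_2
month                   
Jun      65           67
Mar      64           66
Reading off the value at row 'Jun', column 'days_plus_2', we get 67.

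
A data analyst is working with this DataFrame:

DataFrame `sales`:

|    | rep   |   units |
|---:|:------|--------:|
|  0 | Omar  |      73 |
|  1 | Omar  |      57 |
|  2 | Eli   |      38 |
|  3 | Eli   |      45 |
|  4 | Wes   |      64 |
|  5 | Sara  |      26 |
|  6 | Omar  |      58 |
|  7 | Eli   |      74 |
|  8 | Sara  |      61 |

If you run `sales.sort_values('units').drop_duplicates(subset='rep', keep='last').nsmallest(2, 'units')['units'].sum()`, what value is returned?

sort by units:
    rep  units
5  Sara     26
2   Eli     38
3   Eli     45
1  Omar     57
6  Omar     58
8  Sara     61
4   Wes     64
0  Omar     73
7   Eli     74
drop duplicate rep (keep=last):
    rep  units
8  Sara     61
4   Wes     64
0  Omar     73
7   Eli     74
take 2 rows with smallest units:
    rep  units
8  Sara     61
4   Wes     64
Taking the sum of column 'units' gives 125.

125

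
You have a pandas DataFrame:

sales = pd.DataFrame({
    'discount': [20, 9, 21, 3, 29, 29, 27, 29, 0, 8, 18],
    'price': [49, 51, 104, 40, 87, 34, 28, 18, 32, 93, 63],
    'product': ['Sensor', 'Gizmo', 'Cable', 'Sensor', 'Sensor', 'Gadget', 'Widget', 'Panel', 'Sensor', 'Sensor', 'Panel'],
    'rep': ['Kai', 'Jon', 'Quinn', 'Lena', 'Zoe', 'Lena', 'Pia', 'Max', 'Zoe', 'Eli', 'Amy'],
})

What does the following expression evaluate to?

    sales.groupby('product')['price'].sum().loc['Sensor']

301

group by product, sum of price:
product
Cable     104
Gadget     34
Gizmo      51
Panel      81
Sensor    301
Widget     28
Name: price, dtype: int64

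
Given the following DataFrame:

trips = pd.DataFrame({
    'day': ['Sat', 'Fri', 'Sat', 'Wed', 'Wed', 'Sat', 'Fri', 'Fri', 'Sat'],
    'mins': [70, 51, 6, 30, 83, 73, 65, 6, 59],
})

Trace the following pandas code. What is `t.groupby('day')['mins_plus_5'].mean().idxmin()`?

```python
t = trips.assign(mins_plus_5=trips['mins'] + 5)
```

Fri

add column mins_plus_5 = trips['mins'] + 5:
   day  mins  mins_plus_5
0  Sat    70           75
1  Fri    51           56
2  Sat     6           11
3  Wed    30           35
4  Wed    83           88
5  Sat    73           78
6  Fri    65           70
7  Fri     6           11
8  Sat    59           64
group by day, mean of mins_plus_5:
day
Fri    45.666667
Sat    57.000000
Wed    61.500000
Name: mins_plus_5, dtype: float64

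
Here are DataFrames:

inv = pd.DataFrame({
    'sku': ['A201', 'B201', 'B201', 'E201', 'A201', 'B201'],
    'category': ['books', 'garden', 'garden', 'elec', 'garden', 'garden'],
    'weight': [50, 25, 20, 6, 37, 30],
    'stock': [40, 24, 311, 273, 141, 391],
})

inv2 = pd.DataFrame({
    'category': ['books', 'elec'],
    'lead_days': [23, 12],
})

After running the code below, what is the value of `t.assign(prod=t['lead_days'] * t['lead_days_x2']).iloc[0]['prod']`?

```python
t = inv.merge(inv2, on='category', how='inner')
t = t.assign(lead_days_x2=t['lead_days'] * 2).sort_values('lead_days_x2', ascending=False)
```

1058

merge on 'category' (how='inner') → 2 rows:
    sku category  weight  stock  lead_days
0  A201    books      50     40         23
1  E201     elec       6    273         12
add column lead_days_x2 = t['lead_days'] * 2:
    sku category  weight  stock  lead_days  lead_days_x2
0  A201    books      50     40         23            46
1  E201     elec       6    273         12            24
sort by lead_days_x2 descending:
    sku category  weight  stock  lead_days  lead_days_x2
0  A201    books      50     40         23            46
1  E201     elec       6    273         12            24
add column prod = t['lead_days'] * t['lead_days_x2']:
    sku category  weight  stock  lead_days  lead_days_x2  prod
0  A201    books      50     40         23            46  1058
1  E201     elec       6    273         12            24   288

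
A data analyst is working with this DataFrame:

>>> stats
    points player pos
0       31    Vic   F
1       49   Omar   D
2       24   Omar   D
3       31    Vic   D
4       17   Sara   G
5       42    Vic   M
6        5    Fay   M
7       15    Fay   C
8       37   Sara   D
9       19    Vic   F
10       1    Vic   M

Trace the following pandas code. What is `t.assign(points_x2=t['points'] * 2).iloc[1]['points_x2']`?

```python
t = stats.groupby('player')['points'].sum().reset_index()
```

146

group by player, sum of points:
player
Fay      20
Omar     73
Sara     54
Vic     124
Name: points, dtype: int64
reset_index():
  player  points
0    Fay      20
1   Omar      73
2   Sara      54
3    Vic     124
add column points_x2 = t['points'] * 2:
  player  points  points_x2
0    Fay      20         40
1   Omar      73        146
2   Sara      54        108
3    Vic     124        248
Taking the value at position 1, column 'points_x2' gives 146.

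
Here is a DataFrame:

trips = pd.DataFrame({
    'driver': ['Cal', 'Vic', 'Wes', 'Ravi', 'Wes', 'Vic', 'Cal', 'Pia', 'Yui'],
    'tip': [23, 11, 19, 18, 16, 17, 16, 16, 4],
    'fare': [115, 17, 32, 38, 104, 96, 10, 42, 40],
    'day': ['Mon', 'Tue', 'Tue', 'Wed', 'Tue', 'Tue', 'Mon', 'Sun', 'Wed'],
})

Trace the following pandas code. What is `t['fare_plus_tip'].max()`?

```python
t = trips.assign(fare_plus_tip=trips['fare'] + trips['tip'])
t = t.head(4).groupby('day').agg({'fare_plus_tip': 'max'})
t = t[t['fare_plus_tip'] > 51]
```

138

add column fare_plus_tip = trips['fare'] + trips['tip']:
  driver  tip  fare  day  fare_plus_tip
0    Cal   23   115  Mon            138
1    Vic   11    17  Tue             28
2    Wes   19    32  Tue             51
3   Ravi   18    38  Wed             56
4    Wes   16   104  Tue            120
5    Vic   17    96  Tue            113
6    Cal   16    10  Mon             26
7    Pia   16    42  Sun             58
8    Yui    4    40  Wed             44
take first 4 rows:
  driver  tip  fare  day  fare_plus_tip
0    Cal   23   115  Mon            138
1    Vic   11    17  Tue             28
2    Wes   19    32  Tue             51
3   Ravi   18    38  Wed             56
group by day, max of fare_plus_tip:
     fare_plus_tip
day               
Mon            138
Tue             51
Wed             56
filter rows where fare_plus_tip > 51:
     fare_plus_tip
day               
Mon            138
Wed             56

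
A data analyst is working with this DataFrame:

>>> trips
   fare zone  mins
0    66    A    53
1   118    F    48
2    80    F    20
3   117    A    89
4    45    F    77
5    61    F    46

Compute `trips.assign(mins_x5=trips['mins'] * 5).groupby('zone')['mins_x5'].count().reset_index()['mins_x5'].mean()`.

3.0

add column mins_x5 = trips['mins'] * 5:
   fare zone  mins  mins_x5
0    66    A    53      265
1   118    F    48      240
2    80    F    20      100
3   117    A    89      445
4    45    F    77      385
5    61    F    46      230
group by zone, count of mins_x5:
zone
A    2
F    4
Name: mins_x5, dtype: int64
reset_index():
  zone  mins_x5
0    A        2
1    F        4
So mean() = 3.0.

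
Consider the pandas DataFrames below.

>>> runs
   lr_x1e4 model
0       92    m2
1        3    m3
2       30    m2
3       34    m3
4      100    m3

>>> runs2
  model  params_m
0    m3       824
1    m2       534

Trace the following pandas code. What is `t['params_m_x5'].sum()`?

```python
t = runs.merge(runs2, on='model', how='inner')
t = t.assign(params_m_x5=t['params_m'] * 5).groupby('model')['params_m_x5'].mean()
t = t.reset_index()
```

merge on 'model' (how='inner') → 5 rows:
   lr_x1e4 model  params_m
0       92    m2       534
1        3    m3       824
2       30    m2       534
3       34    m3       824
4      100    m3       824
add column params_m_x5 = t['params_m'] * 5:
   lr_x1e4 model  params_m  params_m_x5
0       92    m2       534         2670
1        3    m3       824         4120
2       30    m2       534         2670
3       34    m3       824         4120
4      100    m3       824         4120
group by model, mean of params_m_x5:
model
m2    2670.0
m3    4120.0
Name: params_m_x5, dtype: float64
reset_index():
  model  params_m_x5
0    m2       2670.0
1    m3       4120.0
Finally, sum of column 'params_m_x5' = 6790.0.

6790.0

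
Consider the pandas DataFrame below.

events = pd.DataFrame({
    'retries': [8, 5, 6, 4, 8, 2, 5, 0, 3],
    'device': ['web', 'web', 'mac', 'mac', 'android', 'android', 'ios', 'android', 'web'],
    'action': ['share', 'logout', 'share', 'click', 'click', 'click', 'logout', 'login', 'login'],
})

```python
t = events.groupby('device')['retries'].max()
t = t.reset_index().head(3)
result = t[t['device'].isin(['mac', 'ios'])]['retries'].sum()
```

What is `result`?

group by device, max of retries:
device
android    8
ios        5
mac        6
web        8
Name: retries, dtype: int64
reset_index():
    device  retries
0  android        8
1      ios        5
2      mac        6
3      web        8
take first 3 rows:
    device  retries
0  android        8
1      ios        5
2      mac        6
filter rows where device in ['mac', 'ios']:
  device  retries
1    ios        5
2    mac        6
Then the sum of column 'retries': 11

11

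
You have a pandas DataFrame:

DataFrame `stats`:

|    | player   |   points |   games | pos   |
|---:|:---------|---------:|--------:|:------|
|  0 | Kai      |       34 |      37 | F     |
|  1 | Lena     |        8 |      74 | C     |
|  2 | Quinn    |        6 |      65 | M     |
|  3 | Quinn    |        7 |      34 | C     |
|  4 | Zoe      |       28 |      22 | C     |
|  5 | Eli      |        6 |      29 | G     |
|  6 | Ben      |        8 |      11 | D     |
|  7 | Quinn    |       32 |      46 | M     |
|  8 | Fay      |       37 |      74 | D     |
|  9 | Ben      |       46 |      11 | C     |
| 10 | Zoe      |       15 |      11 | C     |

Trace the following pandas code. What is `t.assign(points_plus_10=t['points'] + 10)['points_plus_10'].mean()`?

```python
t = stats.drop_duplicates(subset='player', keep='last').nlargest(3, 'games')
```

drop duplicate player (keep=last):
   player  points  games pos
0     Kai      34     37   F
1    Lena       8     74   C
5     Eli       6     29   G
7   Quinn      32     46   M
8     Fay      37     74   D
9     Ben      46     11   C
10    Zoe      15     11   C
take 3 rows with largest games:
  player  points  games pos
1   Lena       8     74   C
8    Fay      37     74   D
7  Quinn      32     46   M
add column points_plus_10 = t['points'] + 10:
  player  points  games pos  points_plus_10
1   Lena       8     74   C              18
8    Fay      37     74   D              47
7  Quinn      32     46   M              42
Then the mean of column 'points_plus_10': 35.6666666667

35.6666666667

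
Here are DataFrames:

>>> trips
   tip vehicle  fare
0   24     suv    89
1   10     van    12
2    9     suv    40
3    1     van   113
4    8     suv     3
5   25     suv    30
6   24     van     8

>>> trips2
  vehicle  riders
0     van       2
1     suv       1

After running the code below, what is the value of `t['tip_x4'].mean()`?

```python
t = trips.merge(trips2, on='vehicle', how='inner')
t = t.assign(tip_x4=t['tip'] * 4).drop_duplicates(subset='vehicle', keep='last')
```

98.0

merge on 'vehicle' (how='inner') → 7 rows:
   tip vehicle  fare  riders
0   24     suv    89       1
1   10     van    12       2
2    9     suv    40       1
3    1     van   113       2
4    8     suv     3       1
5   25     suv    30       1
6   24     van     8       2
add column tip_x4 = t['tip'] * 4:
   tip vehicle  fare  riders  tip_x4
0   24     suv    89       1      96
1   10     van    12       2      40
2    9     suv    40       1      36
3    1     van   113       2       4
4    8     suv     3       1      32
5   25     suv    30       1     100
6   24     van     8       2      96
drop duplicate vehicle (keep=last):
   tip vehicle  fare  riders  tip_x4
5   25     suv    30       1     100
6   24     van     8       2      96
The mean of column 'tip_x4' is 98.0.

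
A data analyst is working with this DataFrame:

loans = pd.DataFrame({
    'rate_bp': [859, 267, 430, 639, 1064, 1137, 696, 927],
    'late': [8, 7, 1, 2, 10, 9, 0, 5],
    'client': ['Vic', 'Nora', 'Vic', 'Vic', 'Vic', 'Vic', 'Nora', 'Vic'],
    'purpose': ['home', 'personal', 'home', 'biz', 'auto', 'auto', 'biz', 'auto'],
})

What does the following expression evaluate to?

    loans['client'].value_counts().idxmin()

value_counts of client:
client
Vic     6
Nora    2
Name: count, dtype: int64
label with the smallest value → Nora

Nora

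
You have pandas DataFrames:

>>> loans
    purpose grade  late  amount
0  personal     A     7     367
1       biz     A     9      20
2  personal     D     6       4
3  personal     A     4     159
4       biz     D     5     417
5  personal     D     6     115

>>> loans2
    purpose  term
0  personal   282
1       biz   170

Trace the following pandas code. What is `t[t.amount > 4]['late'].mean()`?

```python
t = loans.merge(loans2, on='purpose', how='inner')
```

6.2

merge on 'purpose' (how='inner') → 6 rows:
    purpose grade  late  amount  term
0  personal     A     7     367   282
1       biz     A     9      20   170
2  personal     D     6       4   282
3  personal     A     4     159   282
4       biz     D     5     417   170
5  personal     D     6     115   282
filter rows where amount > 4:
    purpose grade  late  amount  term
0  personal     A     7     367   282
1       biz     A     9      20   170
3  personal     A     4     159   282
4       biz     D     5     417   170
5  personal     D     6     115   282
mean of column 'late' → 6.2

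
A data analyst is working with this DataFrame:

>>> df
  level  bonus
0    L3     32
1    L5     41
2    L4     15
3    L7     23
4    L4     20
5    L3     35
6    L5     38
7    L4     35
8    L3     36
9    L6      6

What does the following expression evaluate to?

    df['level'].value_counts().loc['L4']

3

value_counts of level:
level
L3    3
L4    3
L5    2
L7    1
L6    1
Name: count, dtype: int64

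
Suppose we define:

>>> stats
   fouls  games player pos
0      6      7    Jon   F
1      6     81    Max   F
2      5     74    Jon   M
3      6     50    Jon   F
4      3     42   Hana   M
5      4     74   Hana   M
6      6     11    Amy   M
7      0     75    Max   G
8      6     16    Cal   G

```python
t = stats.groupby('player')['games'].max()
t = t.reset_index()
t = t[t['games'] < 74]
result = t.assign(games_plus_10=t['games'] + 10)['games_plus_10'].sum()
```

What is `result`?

47

group by player, max of games:
player
Amy     11
Cal     16
Hana    74
Jon     74
Max     81
Name: games, dtype: int64
reset_index():
  player  games
0    Amy     11
1    Cal     16
2   Hana     74
3    Jon     74
4    Max     81
filter rows where games < 74:
  player  games
0    Amy     11
1    Cal     16
add column games_plus_10 = t['games'] + 10:
  player  games  games_plus_10
0    Amy     11             21
1    Cal     16             26
Finally, sum of column 'games_plus_10' = 47.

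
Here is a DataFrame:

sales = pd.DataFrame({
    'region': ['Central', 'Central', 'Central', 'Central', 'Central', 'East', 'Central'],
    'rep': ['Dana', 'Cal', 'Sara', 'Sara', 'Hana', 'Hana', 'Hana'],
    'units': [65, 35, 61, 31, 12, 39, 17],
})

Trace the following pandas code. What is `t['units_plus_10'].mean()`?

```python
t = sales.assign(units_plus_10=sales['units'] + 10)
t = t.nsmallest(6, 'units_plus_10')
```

42.5

add column units_plus_10 = sales['units'] + 10:
    region   rep  units  units_plus_10
0  Central  Dana     65             75
1  Central   Cal     35             45
2  Central  Sara     61             71
3  Central  Sara     31             41
4  Central  Hana     12             22
5     East  Hana     39             49
6  Central  Hana     17             27
take 6 rows with smallest units_plus_10:
    region   rep  units  units_plus_10
4  Central  Hana     12             22
6  Central  Hana     17             27
3  Central  Sara     31             41
1  Central   Cal     35             45
5     East  Hana     39             49
2  Central  Sara     61             71
Taking the mean of column 'units_plus_10' gives 42.5.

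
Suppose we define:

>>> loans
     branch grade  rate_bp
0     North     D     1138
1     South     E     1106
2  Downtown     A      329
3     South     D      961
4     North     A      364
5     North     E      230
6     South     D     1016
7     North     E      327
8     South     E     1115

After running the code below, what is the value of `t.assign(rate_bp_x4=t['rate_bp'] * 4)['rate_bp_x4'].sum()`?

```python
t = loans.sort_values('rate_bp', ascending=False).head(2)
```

sort by rate_bp descending:
     branch grade  rate_bp
0     North     D     1138
8     South     E     1115
1     South     E     1106
6     South     D     1016
3     South     D      961
4     North     A      364
2  Downtown     A      329
7     North     E      327
5     North     E      230
take first 2 rows:
  branch grade  rate_bp
0  North     D     1138
8  South     E     1115
add column rate_bp_x4 = t['rate_bp'] * 4:
  branch grade  rate_bp  rate_bp_x4
0  North     D     1138        4552
8  South     E     1115        4460
The sum of column 'rate_bp_x4' is 9012.

9012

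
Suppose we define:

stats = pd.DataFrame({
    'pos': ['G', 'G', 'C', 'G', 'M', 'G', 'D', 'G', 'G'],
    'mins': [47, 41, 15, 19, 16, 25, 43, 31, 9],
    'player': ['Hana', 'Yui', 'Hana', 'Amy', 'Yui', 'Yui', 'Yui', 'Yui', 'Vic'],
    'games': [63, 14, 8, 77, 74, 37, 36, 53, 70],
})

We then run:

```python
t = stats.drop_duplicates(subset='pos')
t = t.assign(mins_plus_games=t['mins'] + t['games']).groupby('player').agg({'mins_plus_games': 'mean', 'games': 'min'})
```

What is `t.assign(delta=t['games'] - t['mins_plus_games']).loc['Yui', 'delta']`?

drop duplicate pos (keep=first):
  pos  mins player  games
0   G    47   Hana     63
2   C    15   Hana      8
4   M    16    Yui     74
6   D    43    Yui     36
add column mins_plus_games = t['mins'] + t['games']:
  pos  mins player  games  mins_plus_games
0   G    47   Hana     63              110
2   C    15   Hana      8               23
4   M    16    Yui     74               90
6   D    43    Yui     36               79
group by player: mean(mins_plus_games), min(games):
        mins_plus_games  games
player                        
Hana               66.5      8
Yui                84.5     36
add column delta = t['games'] - t['mins_plus_games']:
        mins_plus_games  games  delta
player                               
Hana               66.5      8  -58.5
Yui                84.5     36  -48.5
Taking the value at row 'Yui', column 'delta' gives -48.5.

-48.5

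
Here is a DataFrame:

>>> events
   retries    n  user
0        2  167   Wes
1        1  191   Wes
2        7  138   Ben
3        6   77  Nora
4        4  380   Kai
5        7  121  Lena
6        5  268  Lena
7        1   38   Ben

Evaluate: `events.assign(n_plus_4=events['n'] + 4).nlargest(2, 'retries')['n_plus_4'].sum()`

267

add column n_plus_4 = events['n'] + 4:
   retries    n  user  n_plus_4
0        2  167   Wes       171
1        1  191   Wes       195
2        7  138   Ben       142
3        6   77  Nora        81
4        4  380   Kai       384
5        7  121  Lena       125
6        5  268  Lena       272
7        1   38   Ben        42
take 2 rows with largest retries:
   retries    n  user  n_plus_4
2        7  138   Ben       142
5        7  121  Lena       125
The sum of column 'n_plus_4' is 267.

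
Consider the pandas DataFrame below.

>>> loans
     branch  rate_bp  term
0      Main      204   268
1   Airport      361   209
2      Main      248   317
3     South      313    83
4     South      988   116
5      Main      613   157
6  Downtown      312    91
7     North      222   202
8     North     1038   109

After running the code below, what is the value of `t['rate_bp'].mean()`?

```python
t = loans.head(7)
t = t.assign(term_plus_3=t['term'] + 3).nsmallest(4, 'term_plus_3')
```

556.5

take first 7 rows:
     branch  rate_bp  term
0      Main      204   268
1   Airport      361   209
2      Main      248   317
3     South      313    83
4     South      988   116
5      Main      613   157
6  Downtown      312    91
add column term_plus_3 = t['term'] + 3:
     branch  rate_bp  term  term_plus_3
0      Main      204   268          271
1   Airport      361   209          212
2      Main      248   317          320
3     South      313    83           86
4     South      988   116          119
5      Main      613   157          160
6  Downtown      312    91           94
take 4 rows with smallest term_plus_3:
     branch  rate_bp  term  term_plus_3
3     South      313    83           86
6  Downtown      312    91           94
4     South      988   116          119
5      Main      613   157          160
mean of column 'rate_bp' → 556.5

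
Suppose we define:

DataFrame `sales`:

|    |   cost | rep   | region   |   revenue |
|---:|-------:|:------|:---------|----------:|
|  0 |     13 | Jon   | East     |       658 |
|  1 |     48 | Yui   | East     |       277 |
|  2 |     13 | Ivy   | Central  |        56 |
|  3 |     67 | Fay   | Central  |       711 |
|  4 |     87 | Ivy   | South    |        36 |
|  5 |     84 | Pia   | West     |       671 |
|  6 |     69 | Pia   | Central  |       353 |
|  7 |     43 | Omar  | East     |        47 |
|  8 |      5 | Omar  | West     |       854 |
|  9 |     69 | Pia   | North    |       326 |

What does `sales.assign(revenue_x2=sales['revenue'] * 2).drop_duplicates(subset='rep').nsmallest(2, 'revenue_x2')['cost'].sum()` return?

56

add column revenue_x2 = sales['revenue'] * 2:
   cost   rep   region  revenue  revenue_x2
0    13   Jon     East      658        1316
1    48   Yui     East      277         554
2    13   Ivy  Central       56         112
3    67   Fay  Central      711        1422
4    87   Ivy    South       36          72
5    84   Pia     West      671        1342
6    69   Pia  Central      353         706
7    43  Omar     East       47          94
8     5  Omar     West      854        1708
9    69   Pia    North      326         652
drop duplicate rep (keep=first):
   cost   rep   region  revenue  revenue_x2
0    13   Jon     East      658        1316
1    48   Yui     East      277         554
2    13   Ivy  Central       56         112
3    67   Fay  Central      711        1422
5    84   Pia     West      671        1342
7    43  Omar     East       47          94
take 2 rows with smallest revenue_x2:
   cost   rep   region  revenue  revenue_x2
7    43  Omar     East       47          94
2    13   Ivy  Central       56         112
sum of column 'cost' → 56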